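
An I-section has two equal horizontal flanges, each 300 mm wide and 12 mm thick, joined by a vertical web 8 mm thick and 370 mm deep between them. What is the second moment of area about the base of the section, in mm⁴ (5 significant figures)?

I_base ≈ 6.9082 × 10⁸ mm⁴

Break the section into simple shapes (no overlaps), measuring from the bottom-left corner of the bounding box.
Bottom flange: 300 × 12, A = 3 600 mm², y = 6 mm, Ī = 43 200 mm⁴.
Web: 8 × 370, A = 2 960 mm², y = 197 mm, Ī = 33 768 667 mm⁴.
Top flange: 300 × 12, A = 3 600 mm², y = 388 mm, Ī = 43 200 mm⁴.
Transfer each piece to the bottom edge using Ī + A·d² with d = y − 0:
  bottom flange: d = 6 mm → contributes +172 800 mm⁴
  web: d = 197 mm → contributes +148 643 307 mm⁴
  top flange: d = 388 mm → contributes +542 001 600 mm⁴
Total I = 690 817 707 mm⁴.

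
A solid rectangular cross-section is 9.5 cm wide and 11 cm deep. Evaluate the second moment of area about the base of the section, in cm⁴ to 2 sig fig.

The section: 9.5 × 11, A = 104.5 cm², y = 5.5 cm, Ī = 1 054 cm⁴.
Transfer it to a horizontal axis along the bottom face using Ī + A·d² with d = y − 0:
  the section: d = 5.5 cm → contributes +4 215 cm⁴
Total I = 4 215 cm⁴.

I_base ≈ 4200 cm⁴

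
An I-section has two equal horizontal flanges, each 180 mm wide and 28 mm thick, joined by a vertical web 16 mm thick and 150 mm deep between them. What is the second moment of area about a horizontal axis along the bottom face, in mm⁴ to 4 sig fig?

Treat the section as a set of non-overlapping primitives; coordinates are from the bounding-box lower-left.
Bottom flange: 180 × 28, A = 5 040 mm², y = 14 mm, Ī = 329 280 mm⁴.
Web: 16 × 150, A = 2 400 mm², y = 103 mm, Ī = 4 500 000 mm⁴.
Top flange: 180 × 28, A = 5 040 mm², y = 192 mm, Ī = 329 280 mm⁴.
Transfer each piece to a horizontal axis along the bottom face using Ī + A·d² with d = y − 0:
  bottom flange: d = 14 mm → contributes +1 317 120 mm⁴
  web: d = 103 mm → contributes +29 961 600 mm⁴
  top flange: d = 192 mm → contributes +186 123 840 mm⁴
Total I = 217 402 560 mm⁴.

I_base ≈ 2.174 × 10⁸ mm⁴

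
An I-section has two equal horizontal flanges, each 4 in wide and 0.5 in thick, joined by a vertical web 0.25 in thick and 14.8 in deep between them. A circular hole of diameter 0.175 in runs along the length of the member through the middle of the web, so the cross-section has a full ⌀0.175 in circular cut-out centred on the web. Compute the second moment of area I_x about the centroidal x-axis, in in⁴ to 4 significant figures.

Split into non-overlapping primitives; take the origin at the lower-left of the bounding box.
Bottom flange: 4 × 0.5, A = 2 in², y = 0.25 in, Ī = 0.0416667 in⁴.
Web: 0.25 × 14.8, A = 3.7 in², y = 7.9 in, Ī = 67.5373 in⁴.
Top flange: 4 × 0.5, A = 2 in², y = 15.55 in, Ī = 0.0416667 in⁴.
Hole (subtracted): ⌀0.175, A = 0.0240528 in², y = 7.9 in, Ī = 0.0000460386 in⁴.
By symmetry the centroid is at mid-height, ȳ = 7.9 in.
Transfer each piece to the centroidal x-axis using Ī + A·d² with d = y − 7.9:
  bottom flange: d = -7.65 in → contributes +117.087 in⁴
  web: d = 0 in → contributes +67.5373 in⁴
  top flange: d = 7.65 in → contributes +117.087 in⁴
  hole: d = 0 in → contributes −0.0000460386 in⁴
Total I = 301.711 in⁴.

I_x ≈ 301.7 in⁴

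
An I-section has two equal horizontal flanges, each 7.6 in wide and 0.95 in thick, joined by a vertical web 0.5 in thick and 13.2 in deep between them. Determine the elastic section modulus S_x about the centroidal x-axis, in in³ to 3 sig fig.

Split into non-overlapping primitives; take the origin at the lower-left of the bounding box.
Bottom flange: 7.6 × 0.95, A = 7.22 in², y = 0.475 in, Ī = 0.543 in⁴.
Web: 0.5 × 13.2, A = 6.6 in², y = 7.55 in, Ī = 95.832 in⁴.
Top flange: 7.6 × 0.95, A = 7.22 in², y = 14.625 in, Ī = 0.543 in⁴.
By symmetry the centroid is at mid-height, ȳ = 7.55 in.
Transfer each piece to the centroidal x-axis using Ī + A·d² with d = y − 7.55:
  bottom flange: d = -7.075 in → contributes +361.94 in⁴
  web: d = 0 in → contributes +95.832 in⁴
  top flange: d = 7.075 in → contributes +361.94 in⁴
Total I = 819.72 in⁴.
Extreme fibre distance c = 7.55 in; S = I/c = 108.57 in³.

S_x ≈ 109 in³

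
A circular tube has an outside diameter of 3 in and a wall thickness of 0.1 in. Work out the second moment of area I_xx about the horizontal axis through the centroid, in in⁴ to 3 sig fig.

I_xx ≈ 0.959 in⁴

Break the section into simple shapes (no overlaps), measuring from the bottom-left corner of the bounding box.
Outer circle: ⌀3, A = 7.0686 in², y = 1.5 in, Ī = 3.9761 in⁴.
Bore (subtracted): ⌀2.8, A = 6.1575 in², y = 1.5 in, Ī = 3.0172 in⁴.
By symmetry the centroid is at mid-height, ȳ = 1.5 in.
All pieces are centred on the horizontal axis through the centroid, so I = ΣĪ (holes subtracted) = 0.95889 in⁴.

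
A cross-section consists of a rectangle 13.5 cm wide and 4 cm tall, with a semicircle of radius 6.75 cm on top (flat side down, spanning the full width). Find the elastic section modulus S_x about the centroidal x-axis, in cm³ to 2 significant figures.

Decompose the section into non-overlapping parts with the origin at the bottom-left of its bounding rectangle.
Rectangular body: 13.5 × 4, A = 54 cm², y = 2 cm, Ī = 72 cm⁴.
Semicircular cap: semicircle r = 6.75, A = 71.57 cm², y = 6.865 cm, Ī = 227.8 cm⁴.
Centroid: ȳ = ΣA·y / ΣA = 4.773 cm.
Transfer each piece to the centroidal x-axis using Ī + A·d² with d = y − 4.773:
  rectangular body: d = -2.773 cm → contributes +487.2 cm⁴
  semicircular cap: d = 2.092 cm → contributes +541.1 cm⁴
Total I = 1 028 cm⁴.
Extreme fibre distance c = 5.977 cm; S = I/c = 172 cm³.

S_x ≈ 170 cm³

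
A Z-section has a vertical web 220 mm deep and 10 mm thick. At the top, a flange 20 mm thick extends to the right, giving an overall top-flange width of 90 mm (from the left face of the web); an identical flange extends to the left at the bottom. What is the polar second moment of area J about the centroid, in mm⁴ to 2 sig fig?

Split into non-overlapping primitives; take the origin at the lower-left of the bounding box.
Web: 10 × 220, A = 2 200 mm², y = 110 mm, Ī = 8 873 333 mm⁴.
Top flange (beyond web): 80 × 20, A = 1 600 mm², y = 210 mm, Ī = 53 333 mm⁴.
Bottom flange (beyond web): 80 × 20, A = 1 600 mm², y = 10 mm, Ī = 53 333 mm⁴.
Centroid: ȳ = ΣA·y / ΣA = 110 mm.
Transfer each piece to the centroidal x-axis using Ī + A·d² with d = y − 110:
  web: d = 0 mm → contributes +8 873 333 mm⁴
  top flange (beyond web): d = 100 mm → contributes +16 053 333 mm⁴
  bottom flange (beyond web): d = -100 mm → contributes +16 053 333 mm⁴
Total I = 40 980 000 mm⁴.
For the y-axis: x̄ = 85 mm.
Repeating about the centroidal y-axis gives I_y = 8 205 000 mm⁴.
Polar second moment: J = I_x + I_y = 49 185 000 mm⁴.

J ≈ 4.9 × 10⁷ mm⁴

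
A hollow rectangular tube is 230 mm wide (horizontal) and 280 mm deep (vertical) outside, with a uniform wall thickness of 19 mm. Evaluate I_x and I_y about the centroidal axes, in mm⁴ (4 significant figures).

I_x ≈ 1.940 × 10⁸ mm⁴, I_y ≈ 1.412 × 10⁸ mm⁴

Break the section into simple shapes (no overlaps), measuring from the bottom-left corner of the bounding box.
Outer rectangle: 230 × 280, A = 64 400 mm², y = 140 mm, Ī = 420 746 667 mm⁴.
Inner void (subtracted): 192 × 242, A = 46 464 mm², y = 140 mm, Ī = 226 759 808 mm⁴.
By symmetry the centroid is at mid-height, ȳ = 140 mm.
All pieces are centred on the centroidal x-axis, so I = ΣĪ (holes subtracted) = 193 986 859 mm⁴.
Repeating about the centroidal y-axis gives I_y = 141 159 259 mm⁴.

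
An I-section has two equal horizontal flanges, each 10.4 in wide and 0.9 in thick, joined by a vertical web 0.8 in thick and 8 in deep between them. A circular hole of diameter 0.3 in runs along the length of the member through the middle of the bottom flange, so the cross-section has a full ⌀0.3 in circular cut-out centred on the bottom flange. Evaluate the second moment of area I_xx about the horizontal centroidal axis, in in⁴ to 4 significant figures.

Decompose the section into non-overlapping parts with the origin at the bottom-left of its bounding rectangle.
Bottom flange: 10.4 × 0.9, A = 9.36 in², y = 0.45 in, Ī = 0.6318 in⁴.
Web: 0.8 × 8, A = 6.4 in², y = 4.9 in, Ī = 34.1333 in⁴.
Top flange: 10.4 × 0.9, A = 9.36 in², y = 9.35 in, Ī = 0.6318 in⁴.
Hole (subtracted): ⌀0.3, A = 0.0706858 in², y = 0.45 in, Ī = 0.000397608 in⁴.
Centroid: ȳ = ΣA·y / ΣA = 4.91256 in.
Transfer each piece to the horizontal centroidal axis using Ī + A·d² with d = y − 4.91256:
  bottom flange: d = -4.46256 in → contributes +187.031 in⁴
  web: d = -0.0125573 in → contributes +34.1343 in⁴
  top flange: d = 4.43744 in → contributes +184.939 in⁴
  hole: d = -4.46256 in → contributes −1.40806 in⁴
Total I = 404.696 in⁴.

I_xx ≈ 404.7 in⁴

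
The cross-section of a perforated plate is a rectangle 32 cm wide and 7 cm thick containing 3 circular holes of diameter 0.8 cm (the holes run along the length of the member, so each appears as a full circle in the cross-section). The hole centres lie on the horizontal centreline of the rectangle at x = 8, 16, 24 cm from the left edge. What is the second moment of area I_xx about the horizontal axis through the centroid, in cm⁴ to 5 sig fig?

Decompose the section into non-overlapping parts with the origin at the bottom-left of its bounding rectangle.
Plate: 32 × 7, A = 224 cm², y = 3.5 cm, Ī = 914.6667 cm⁴.
Hole 1 (subtracted): ⌀0.8, A = 0.5026548 cm², y = 3.5 cm, Ī = 0.02010619 cm⁴.
Hole 2 (subtracted): ⌀0.8, A = 0.5026548 cm², y = 3.5 cm, Ī = 0.02010619 cm⁴.
Hole 3 (subtracted): ⌀0.8, A = 0.5026548 cm², y = 3.5 cm, Ī = 0.02010619 cm⁴.
By symmetry the centroid is at mid-height, ȳ = 3.5 cm.
All pieces are centred on the horizontal axis through the centroid, so I = ΣĪ (holes subtracted) = 914.6063 cm⁴.

I_xx ≈ 914.61 cm⁴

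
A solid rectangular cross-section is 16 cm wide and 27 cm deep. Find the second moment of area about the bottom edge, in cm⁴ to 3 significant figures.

The section: 16 × 27, A = 432 cm², y = 13.5 cm, Ī = 26 244 cm⁴.
Transfer it to the base of the section using Ī + A·d² with d = y − 0:
  the section: d = 13.5 cm → contributes +104 976 cm⁴
Total I = 104 976 cm⁴.

I_base ≈ 1.05 × 10⁵ cm⁴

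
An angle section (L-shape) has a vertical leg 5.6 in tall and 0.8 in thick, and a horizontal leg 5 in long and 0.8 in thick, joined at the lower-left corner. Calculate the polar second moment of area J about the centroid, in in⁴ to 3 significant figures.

J ≈ 40.1 in⁴

Break the section into simple shapes (no overlaps), measuring from the bottom-left corner of the bounding box.
Vertical leg: 0.8 × 5.6, A = 4.48 in², y = 2.8 in, Ī = 11.708 in⁴.
Horizontal leg (remainder): 4.2 × 0.8, A = 3.36 in², y = 0.4 in, Ī = 0.1792 in⁴.
Centroid: ȳ = ΣA·y / ΣA = 1.7714 in.
Transfer each piece to the centroidal x-axis using Ī + A·d² with d = y − 1.7714:
  vertical leg: d = 1.0286 in → contributes +16.447 in⁴
  horizontal leg (remainder): d = -1.3714 in → contributes +6.4987 in⁴
Total I = 22.946 in⁴.
For the y-axis: x̄ = 1.4714 in.
Repeating about the centroidal y-axis gives I_y = 17.178 in⁴.
Polar second moment: J = I_x + I_y = 40.124 in⁴.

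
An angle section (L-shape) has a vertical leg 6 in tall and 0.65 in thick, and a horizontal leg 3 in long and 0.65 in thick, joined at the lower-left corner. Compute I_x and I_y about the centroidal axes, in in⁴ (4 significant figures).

Break the section into simple shapes (no overlaps), measuring from the bottom-left corner of the bounding box.
Vertical leg: 0.65 × 6, A = 3.9 in², y = 3 in, Ī = 11.7 in⁴.
Horizontal leg (remainder): 2.35 × 0.65, A = 1.5275 in², y = 0.325 in, Ī = 0.0537807 in⁴.
Centroid: ȳ = ΣA·y / ΣA = 2.24716 in.
Transfer each piece to the centroidal x-axis using Ī + A·d² with d = y − 2.24716:
  vertical leg: d = 0.752844 in → contributes +13.9104 in⁴
  horizontal leg (remainder): d = -1.92216 in → contributes +5.69741 in⁴
Total I = 19.6078 in⁴.
For the y-axis: x̄ = 0.747156 in.
Repeating about the centroidal y-axis gives I_y = 3.30989 in⁴.

I_x ≈ 19.61 in⁴, I_y ≈ 3.310 in⁴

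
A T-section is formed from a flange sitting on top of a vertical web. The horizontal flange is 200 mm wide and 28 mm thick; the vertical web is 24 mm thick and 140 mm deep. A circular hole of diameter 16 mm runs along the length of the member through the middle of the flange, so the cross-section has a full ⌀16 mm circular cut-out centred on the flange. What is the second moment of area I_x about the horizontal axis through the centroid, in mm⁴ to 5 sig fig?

I_x ≈ 2.0464 × 10⁷ mm⁴

Split into non-overlapping primitives; take the origin at the lower-left of the bounding box.
Flange: 200 × 28, A = 5 600 mm², y = 154 mm, Ī = 365866.7 mm⁴.
Web: 24 × 140, A = 3 360 mm², y = 70 mm, Ī = 5 488 000 mm⁴.
Hole (subtracted): ⌀16, A = 201.0619 mm², y = 154 mm, Ī = 3216.991 mm⁴.
Centroid: ȳ = ΣA·y / ΣA = 121.7769 mm.
Transfer each piece to the horizontal axis through the centroid using Ī + A·d² with d = y − 121.7769:
  flange: d = 32.22308 mm → contributes +6 180 499 mm⁴
  web: d = -51.77692 mm → contributes +14 495 653 mm⁴
  hole: d = 32.22308 mm → contributes −211985.1 mm⁴
Total I = 20 464 166 mm⁴.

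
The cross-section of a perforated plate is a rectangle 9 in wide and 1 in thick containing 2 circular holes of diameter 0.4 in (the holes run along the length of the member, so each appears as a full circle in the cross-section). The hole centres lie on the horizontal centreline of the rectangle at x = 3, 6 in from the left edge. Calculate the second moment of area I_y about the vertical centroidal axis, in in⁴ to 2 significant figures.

I_y ≈ 60 in⁴

Break the section into simple shapes (no overlaps), measuring from the bottom-left corner of the bounding box.
Plate: 9 × 1, A = 9 in², x = 4.5 in, Ī = 60.75 in⁴.
Hole 1 (subtracted): ⌀0.4, A = 0.1257 in², x = 3 in, Ī = 0.001257 in⁴.
Hole 2 (subtracted): ⌀0.4, A = 0.1257 in², x = 6 in, Ī = 0.001257 in⁴.
By symmetry the centroid is at mid-width, x̄ = 4.5 in.
Transfer each piece to the vertical centroidal axis using Ī + A·d² with d = x − 4.5:
  plate: d = 0 in → contributes +60.75 in⁴
  hole 1: d = -1.5 in → contributes −0.284 in⁴
  hole 2: d = 1.5 in → contributes −0.284 in⁴
Total I = 60.18 in⁴.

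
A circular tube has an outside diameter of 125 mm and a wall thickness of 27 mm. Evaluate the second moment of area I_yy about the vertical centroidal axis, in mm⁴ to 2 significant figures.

Break the section into simple shapes (no overlaps), measuring from the bottom-left corner of the bounding box.
Outer circle: ⌀125, A = 12 272 mm², x = 62.5 mm, Ī = 11 984 225 mm⁴.
Bore (subtracted): ⌀71, A = 3 959 mm², x = 62.5 mm, Ī = 1 247 393 mm⁴.
By symmetry the centroid is at mid-width, x̄ = 62.5 mm.
All pieces are centred on the vertical centroidal axis, so I = ΣĪ (holes subtracted) = 10 736 832 mm⁴.

I_yy ≈ 1.1 × 10⁷ mm⁴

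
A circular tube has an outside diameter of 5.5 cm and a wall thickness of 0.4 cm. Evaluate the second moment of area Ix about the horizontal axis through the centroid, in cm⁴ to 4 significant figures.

Ix ≈ 20.96 cm⁴

Decompose the section into non-overlapping parts with the origin at the bottom-left of its bounding rectangle.
Outer circle: ⌀5.5, A = 23.7583 cm², y = 2.75 cm, Ī = 44.918 cm⁴.
Bore (subtracted): ⌀4.7, A = 17.3494 cm², y = 2.75 cm, Ī = 23.9531 cm⁴.
By symmetry the centroid is at mid-height, ȳ = 2.75 cm.
All pieces are centred on the horizontal axis through the centroid, so I = ΣĪ (holes subtracted) = 20.9649 cm⁴.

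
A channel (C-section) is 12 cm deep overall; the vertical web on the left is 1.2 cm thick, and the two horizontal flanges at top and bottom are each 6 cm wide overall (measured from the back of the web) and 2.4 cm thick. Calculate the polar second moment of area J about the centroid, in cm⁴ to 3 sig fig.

J ≈ 840 cm⁴

Break the section into simple shapes (no overlaps), measuring from the bottom-left corner of the bounding box.
Web: 1.2 × 12, A = 14.4 cm², y = 6 cm, Ī = 172.8 cm⁴.
Top flange (beyond web): 4.8 × 2.4, A = 11.52 cm², y = 10.8 cm, Ī = 5.5296 cm⁴.
Bottom flange (beyond web): 4.8 × 2.4, A = 11.52 cm², y = 1.2 cm, Ī = 5.5296 cm⁴.
By symmetry the centroid is at mid-height, ȳ = 6 cm.
Transfer each piece to the centroidal x-axis using Ī + A·d² with d = y − 6:
  web: d = 0 cm → contributes +172.8 cm⁴
  top flange (beyond web): d = 4.8 cm → contributes +270.95 cm⁴
  bottom flange (beyond web): d = -4.8 cm → contributes +270.95 cm⁴
Total I = 714.7 cm⁴.
For the y-axis: x̄ = 2.4462 cm.
Repeating about the centroidal y-axis gives I_y = 125.72 cm⁴.
Polar second moment: J = I_x + I_y = 840.42 cm⁴.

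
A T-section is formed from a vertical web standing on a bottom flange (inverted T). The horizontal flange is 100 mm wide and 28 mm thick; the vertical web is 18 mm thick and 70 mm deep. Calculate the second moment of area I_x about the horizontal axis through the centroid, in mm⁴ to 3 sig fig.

Decompose the section into non-overlapping parts with the origin at the bottom-left of its bounding rectangle.
Flange: 100 × 28, A = 2 800 mm², y = 14 mm, Ī = 182 933 mm⁴.
Web: 18 × 70, A = 1 260 mm², y = 63 mm, Ī = 514 500 mm⁴.
Centroid: ȳ = ΣA·y / ΣA = 29.207 mm.
Transfer each piece to the horizontal axis through the centroid using Ī + A·d² with d = y − 29.207:
  flange: d = -15.207 mm → contributes +830 433 mm⁴
  web: d = 33.793 mm → contributes +1 953 387 mm⁴
Total I = 2 783 820 mm⁴.

I_x ≈ 2.78 × 10⁶ mm⁴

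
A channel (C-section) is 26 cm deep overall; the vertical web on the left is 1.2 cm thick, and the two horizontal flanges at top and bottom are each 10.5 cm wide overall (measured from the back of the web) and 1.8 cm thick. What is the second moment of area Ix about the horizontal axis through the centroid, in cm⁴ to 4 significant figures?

Ix ≈ 6668 cm⁴

Break the section into simple shapes (no overlaps), measuring from the bottom-left corner of the bounding box.
Web: 1.2 × 26, A = 31.2 cm², y = 13 cm, Ī = 1757.6 cm⁴.
Top flange (beyond web): 9.3 × 1.8, A = 16.74 cm², y = 25.1 cm, Ī = 4.5198 cm⁴.
Bottom flange (beyond web): 9.3 × 1.8, A = 16.74 cm², y = 0.9 cm, Ī = 4.5198 cm⁴.
By symmetry the centroid is at mid-height, ȳ = 13 cm.
Transfer each piece to the horizontal axis through the centroid using Ī + A·d² with d = y − 13:
  web: d = 0 cm → contributes +1757.6 cm⁴
  top flange (beyond web): d = 12.1 cm → contributes +2455.42 cm⁴
  bottom flange (beyond web): d = -12.1 cm → contributes +2455.42 cm⁴
Total I = 6668.45 cm⁴.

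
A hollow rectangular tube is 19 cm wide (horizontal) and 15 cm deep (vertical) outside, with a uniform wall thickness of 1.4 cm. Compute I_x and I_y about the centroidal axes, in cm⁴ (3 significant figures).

I_x ≈ 2890 cm⁴, I_y ≈ 4250 cm⁴

Break the section into simple shapes (no overlaps), measuring from the bottom-left corner of the bounding box.
Outer rectangle: 19 × 15, A = 285 cm², y = 7.5 cm, Ī = 5343.8 cm⁴.
Inner void (subtracted): 16.2 × 12.2, A = 197.64 cm², y = 7.5 cm, Ī = 2451.4 cm⁴.
By symmetry the centroid is at mid-height, ȳ = 7.5 cm.
All pieces are centred on the centroidal x-axis, so I = ΣĪ (holes subtracted) = 2892.4 cm⁴.
Repeating about the centroidal y-axis gives I_y = 4251.4 cm⁴.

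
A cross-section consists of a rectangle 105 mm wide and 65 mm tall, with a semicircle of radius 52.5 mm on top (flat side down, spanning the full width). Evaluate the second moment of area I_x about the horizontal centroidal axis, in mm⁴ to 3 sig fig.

I_x ≈ 1.12 × 10⁷ mm⁴

Treat the section as a set of non-overlapping primitives; coordinates are from the bounding-box lower-left.
Rectangular body: 105 × 65, A = 6 825 mm², y = 32.5 mm, Ī = 2 402 969 mm⁴.
Semicircular cap: semicircle r = 52.5, A = 4329.5 mm², y = 87.282 mm, Ī = 833 814 mm⁴.
Centroid: ȳ = ΣA·y / ΣA = 53.763 mm.
Transfer each piece to the horizontal centroidal axis using Ī + A·d² with d = y − 53.763:
  rectangular body: d = -21.263 mm → contributes +5 488 640 mm⁴
  semicircular cap: d = 33.519 mm → contributes +5 698 042 mm⁴
Total I = 11 186 682 mm⁴.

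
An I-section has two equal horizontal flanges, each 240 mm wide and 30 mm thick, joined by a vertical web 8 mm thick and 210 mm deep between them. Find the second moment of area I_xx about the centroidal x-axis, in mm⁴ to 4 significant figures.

Decompose the section into non-overlapping parts with the origin at the bottom-left of its bounding rectangle.
Bottom flange: 240 × 30, A = 7 200 mm², y = 15 mm, Ī = 540 000 mm⁴.
Web: 8 × 210, A = 1 680 mm², y = 135 mm, Ī = 6 174 000 mm⁴.
Top flange: 240 × 30, A = 7 200 mm², y = 255 mm, Ī = 540 000 mm⁴.
By symmetry the centroid is at mid-height, ȳ = 135 mm.
Transfer each piece to the centroidal x-axis using Ī + A·d² with d = y − 135:
  bottom flange: d = -120 mm → contributes +104 220 000 mm⁴
  web: d = 0 mm → contributes +6 174 000 mm⁴
  top flange: d = 120 mm → contributes +104 220 000 mm⁴
Total I = 214 614 000 mm⁴.

I_xx ≈ 2.146 × 10⁸ mm⁴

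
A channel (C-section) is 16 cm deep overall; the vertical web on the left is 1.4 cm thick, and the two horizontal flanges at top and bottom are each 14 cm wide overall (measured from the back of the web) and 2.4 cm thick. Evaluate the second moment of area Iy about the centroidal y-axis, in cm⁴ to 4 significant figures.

Iy ≈ 1605 cm⁴

Split into non-overlapping primitives; take the origin at the lower-left of the bounding box.
Web: 1.4 × 16, A = 22.4 cm², x = 0.7 cm, Ī = 3.65867 cm⁴.
Top flange (beyond web): 12.6 × 2.4, A = 30.24 cm², x = 7.7 cm, Ī = 400.075 cm⁴.
Bottom flange (beyond web): 12.6 × 2.4, A = 30.24 cm², x = 7.7 cm, Ī = 400.075 cm⁴.
Centroid: x̄ = ΣA·x / ΣA = 5.80811 cm.
Transfer each piece to the centroidal y-axis using Ī + A·d² with d = x − 5.80811:
  web: d = -5.10811 cm → contributes +588.137 cm⁴
  top flange (beyond web): d = 1.89189 cm → contributes +508.312 cm⁴
  bottom flange (beyond web): d = 1.89189 cm → contributes +508.312 cm⁴
Total I = 1604.76 cm⁴.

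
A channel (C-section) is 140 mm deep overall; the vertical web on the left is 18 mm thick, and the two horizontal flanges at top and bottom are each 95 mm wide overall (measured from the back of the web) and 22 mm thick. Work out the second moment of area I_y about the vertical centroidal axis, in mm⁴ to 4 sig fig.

I_y ≈ 5.003 × 10⁶ mm⁴

Break the section into simple shapes (no overlaps), measuring from the bottom-left corner of the bounding box.
Web: 18 × 140, A = 2 520 mm², x = 9 mm, Ī = 68 040 mm⁴.
Top flange (beyond web): 77 × 22, A = 1 694 mm², x = 56.5 mm, Ī = 836 977 mm⁴.
Bottom flange (beyond web): 77 × 22, A = 1 694 mm², x = 56.5 mm, Ī = 836 977 mm⁴.
Centroid: x̄ = ΣA·x / ΣA = 36.2393 mm.
Transfer each piece to the vertical centroidal axis using Ī + A·d² with d = x − 36.2393:
  web: d = -27.2393 mm → contributes +1 937 833 mm⁴
  top flange (beyond web): d = 20.2607 mm → contributes +1 532 355 mm⁴
  bottom flange (beyond web): d = 20.2607 mm → contributes +1 532 355 mm⁴
Total I = 5 002 543 mm⁴.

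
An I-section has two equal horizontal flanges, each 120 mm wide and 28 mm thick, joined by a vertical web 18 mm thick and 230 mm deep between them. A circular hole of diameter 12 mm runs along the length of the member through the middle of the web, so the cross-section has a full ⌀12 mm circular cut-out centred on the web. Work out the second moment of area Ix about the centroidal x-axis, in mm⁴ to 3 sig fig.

Ix ≈ 1.31 × 10⁸ mm⁴

Split into non-overlapping primitives; take the origin at the lower-left of the bounding box.
Bottom flange: 120 × 28, A = 3 360 mm², y = 14 mm, Ī = 219 520 mm⁴.
Web: 18 × 230, A = 4 140 mm², y = 143 mm, Ī = 18 250 500 mm⁴.
Top flange: 120 × 28, A = 3 360 mm², y = 272 mm, Ī = 219 520 mm⁴.
Hole (subtracted): ⌀12, A = 113.1 mm², y = 143 mm, Ī = 1017.9 mm⁴.
By symmetry the centroid is at mid-height, ȳ = 143 mm.
Transfer each piece to the centroidal x-axis using Ī + A·d² with d = y − 143:
  bottom flange: d = -129 mm → contributes +56 133 280 mm⁴
  web: d = 0 mm → contributes +18 250 500 mm⁴
  top flange: d = 129 mm → contributes +56 133 280 mm⁴
  hole: d = 0 mm → contributes −1017.9 mm⁴
Total I = 130 516 042 mm⁴.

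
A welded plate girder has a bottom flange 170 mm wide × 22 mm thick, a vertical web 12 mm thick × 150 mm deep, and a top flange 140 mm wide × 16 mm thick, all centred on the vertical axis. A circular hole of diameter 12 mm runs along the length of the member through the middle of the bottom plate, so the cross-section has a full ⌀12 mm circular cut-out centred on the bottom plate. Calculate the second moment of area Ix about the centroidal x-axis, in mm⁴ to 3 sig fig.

Ix ≈ 4.38 × 10⁷ mm⁴

Decompose the section into non-overlapping parts with the origin at the bottom-left of its bounding rectangle.
Bottom plate: 170 × 22, A = 3 740 mm², y = 11 mm, Ī = 150 847 mm⁴.
Web plate: 12 × 150, A = 1 800 mm², y = 97 mm, Ī = 3 375 000 mm⁴.
Top plate: 140 × 16, A = 2 240 mm², y = 180 mm, Ī = 47 787 mm⁴.
Hole (subtracted): ⌀12, A = 113.1 mm², y = 11 mm, Ī = 1017.9 mm⁴.
Centroid: ȳ = ΣA·y / ΣA = 80.567 mm.
Transfer each piece to the centroidal x-axis using Ī + A·d² with d = y − 80.567:
  bottom plate: d = -69.567 mm → contributes +18 250 597 mm⁴
  web plate: d = 16.433 mm → contributes +3 861 105 mm⁴
  top plate: d = 99.433 mm → contributes +22 194 689 mm⁴
  hole: d = -69.567 mm → contributes −548 353 mm⁴
Total I = 43 758 038 mm⁴.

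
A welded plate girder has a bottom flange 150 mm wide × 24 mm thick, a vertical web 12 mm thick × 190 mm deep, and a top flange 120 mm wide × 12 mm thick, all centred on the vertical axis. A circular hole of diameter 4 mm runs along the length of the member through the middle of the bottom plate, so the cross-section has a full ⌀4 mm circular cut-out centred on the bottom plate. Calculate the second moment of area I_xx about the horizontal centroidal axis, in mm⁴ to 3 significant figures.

I_xx ≈ 5.50 × 10⁷ mm⁴

Treat the section as a set of non-overlapping primitives; coordinates are from the bounding-box lower-left.
Bottom plate: 150 × 24, A = 3 600 mm², y = 12 mm, Ī = 172 800 mm⁴.
Web plate: 12 × 190, A = 2 280 mm², y = 119 mm, Ī = 6 859 000 mm⁴.
Top plate: 120 × 12, A = 1 440 mm², y = 220 mm, Ī = 17 280 mm⁴.
Hole (subtracted): ⌀4, A = 12.566 mm², y = 12 mm, Ī = 12.566 mm⁴.
Centroid: ȳ = ΣA·y / ΣA = 86.374 mm.
Transfer each piece to the horizontal centroidal axis using Ī + A·d² with d = y − 86.374:
  bottom plate: d = -74.374 mm → contributes +20 085 946 mm⁴
  web plate: d = 32.626 mm → contributes +9 286 022 mm⁴
  top plate: d = 133.63 mm → contributes +25 729 949 mm⁴
  hole: d = -74.374 mm → contributes −69 523 mm⁴
Total I = 55 032 394 mm⁴.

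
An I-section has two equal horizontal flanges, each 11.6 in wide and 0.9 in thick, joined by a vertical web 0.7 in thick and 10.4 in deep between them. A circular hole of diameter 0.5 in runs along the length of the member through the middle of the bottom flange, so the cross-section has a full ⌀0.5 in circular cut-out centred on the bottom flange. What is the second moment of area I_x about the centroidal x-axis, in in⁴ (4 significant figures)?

I_x ≈ 727.3 in⁴

Break the section into simple shapes (no overlaps), measuring from the bottom-left corner of the bounding box.
Bottom flange: 11.6 × 0.9, A = 10.44 in², y = 0.45 in, Ī = 0.7047 in⁴.
Web: 0.7 × 10.4, A = 7.28 in², y = 6.1 in, Ī = 65.6171 in⁴.
Top flange: 11.6 × 0.9, A = 10.44 in², y = 11.75 in, Ī = 0.7047 in⁴.
Hole (subtracted): ⌀0.5, A = 0.19635 in², y = 0.45 in, Ī = 0.00306796 in⁴.
Centroid: ȳ = ΣA·y / ΣA = 6.13967 in.
Transfer each piece to the centroidal x-axis using Ī + A·d² with d = y − 6.13967:
  bottom flange: d = -5.68967 in → contributes +338.672 in⁴
  web: d = -0.039672 in → contributes +65.6285 in⁴
  top flange: d = 5.61033 in → contributes +329.312 in⁴
  hole: d = -5.68967 in → contributes −6.35937 in⁴
Total I = 727.253 in⁴.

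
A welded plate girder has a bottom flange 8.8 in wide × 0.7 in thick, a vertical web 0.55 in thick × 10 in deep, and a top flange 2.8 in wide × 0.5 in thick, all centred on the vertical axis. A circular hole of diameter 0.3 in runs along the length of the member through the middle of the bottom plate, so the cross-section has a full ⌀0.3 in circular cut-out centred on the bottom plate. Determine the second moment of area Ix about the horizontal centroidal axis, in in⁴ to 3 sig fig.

Decompose the section into non-overlapping parts with the origin at the bottom-left of its bounding rectangle.
Bottom plate: 8.8 × 0.7, A = 6.16 in², y = 0.35 in, Ī = 0.25153 in⁴.
Web plate: 0.55 × 10, A = 5.5 in², y = 5.7 in, Ī = 45.833 in⁴.
Top plate: 2.8 × 0.5, A = 1.4 in², y = 10.95 in, Ī = 0.029167 in⁴.
Hole (subtracted): ⌀0.3, A = 0.070686 in², y = 0.35 in, Ī = 0.00039761 in⁴.
Centroid: ȳ = ΣA·y / ΣA = 3.7578 in.
Transfer each piece to the horizontal centroidal axis using Ī + A·d² with d = y − 3.7578:
  bottom plate: d = -3.4078 in → contributes +71.788 in⁴
  web plate: d = 1.9422 in → contributes +66.58 in⁴
  top plate: d = 7.1922 in → contributes +72.448 in⁴
  hole: d = -3.4078 in → contributes −0.82128 in⁴
Total I = 210 in⁴.

Ix ≈ 210 in⁴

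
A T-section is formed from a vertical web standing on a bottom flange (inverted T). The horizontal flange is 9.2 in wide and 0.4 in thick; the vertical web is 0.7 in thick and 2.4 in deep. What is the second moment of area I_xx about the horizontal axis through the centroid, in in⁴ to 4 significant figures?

I_xx ≈ 3.116 in⁴

Decompose the section into non-overlapping parts with the origin at the bottom-left of its bounding rectangle.
Flange: 9.2 × 0.4, A = 3.68 in², y = 0.2 in, Ī = 0.0490667 in⁴.
Web: 0.7 × 2.4, A = 1.68 in², y = 1.6 in, Ī = 0.8064 in⁴.
Centroid: ȳ = ΣA·y / ΣA = 0.638806 in.
Transfer each piece to the horizontal axis through the centroid using Ī + A·d² with d = y − 0.638806:
  flange: d = -0.438806 in → contributes +0.757653 in⁴
  web: d = 0.961194 in → contributes +2.35854 in⁴
Total I = 3.1162 in⁴.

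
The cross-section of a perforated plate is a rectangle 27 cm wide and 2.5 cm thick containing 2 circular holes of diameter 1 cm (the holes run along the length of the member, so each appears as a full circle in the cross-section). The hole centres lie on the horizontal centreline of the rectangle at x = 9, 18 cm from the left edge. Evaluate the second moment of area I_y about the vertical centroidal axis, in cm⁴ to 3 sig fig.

I_y ≈ 4070 cm⁴

Treat the section as a set of non-overlapping primitives; coordinates are from the bounding-box lower-left.
Plate: 27 × 2.5, A = 67.5 cm², x = 13.5 cm, Ī = 4100.6 cm⁴.
Hole 1 (subtracted): ⌀1, A = 0.7854 cm², x = 9 cm, Ī = 0.049087 cm⁴.
Hole 2 (subtracted): ⌀1, A = 0.7854 cm², x = 18 cm, Ī = 0.049087 cm⁴.
By symmetry the centroid is at mid-width, x̄ = 13.5 cm.
Transfer each piece to the vertical centroidal axis using Ī + A·d² with d = x − 13.5:
  plate: d = 0 cm → contributes +4100.6 cm⁴
  hole 1: d = -4.5 cm → contributes −15.953 cm⁴
  hole 2: d = 4.5 cm → contributes −15.953 cm⁴
Total I = 4068.7 cm⁴.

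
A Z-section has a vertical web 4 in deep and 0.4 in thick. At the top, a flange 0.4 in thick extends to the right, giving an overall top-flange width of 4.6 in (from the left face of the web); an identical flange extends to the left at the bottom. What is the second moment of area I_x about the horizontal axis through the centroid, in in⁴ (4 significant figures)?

Treat the section as a set of non-overlapping primitives; coordinates are from the bounding-box lower-left.
Web: 0.4 × 4, A = 1.6 in², y = 2 in, Ī = 2.13333 in⁴.
Top flange (beyond web): 4.2 × 0.4, A = 1.68 in², y = 3.8 in, Ī = 0.0224 in⁴.
Bottom flange (beyond web): 4.2 × 0.4, A = 1.68 in², y = 0.2 in, Ī = 0.0224 in⁴.
Centroid: ȳ = ΣA·y / ΣA = 2 in.
Transfer each piece to the horizontal axis through the centroid using Ī + A·d² with d = y − 2:
  web: d = 0 in → contributes +2.13333 in⁴
  top flange (beyond web): d = 1.8 in → contributes +5.4656 in⁴
  bottom flange (beyond web): d = -1.8 in → contributes +5.4656 in⁴
Total I = 13.0645 in⁴.

I_x ≈ 13.06 in⁴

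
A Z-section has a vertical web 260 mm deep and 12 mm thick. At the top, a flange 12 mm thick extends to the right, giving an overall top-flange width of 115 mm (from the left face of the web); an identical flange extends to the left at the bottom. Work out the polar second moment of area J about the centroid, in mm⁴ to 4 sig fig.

Treat the section as a set of non-overlapping primitives; coordinates are from the bounding-box lower-left.
Web: 12 × 260, A = 3 120 mm², y = 130 mm, Ī = 17 576 000 mm⁴.
Top flange (beyond web): 103 × 12, A = 1 236 mm², y = 254 mm, Ī = 14 832 mm⁴.
Bottom flange (beyond web): 103 × 12, A = 1 236 mm², y = 6 mm, Ī = 14 832 mm⁴.
Centroid: ȳ = ΣA·y / ΣA = 130 mm.
Transfer each piece to the centroidal x-axis using Ī + A·d² with d = y − 130:
  web: d = 0 mm → contributes +17 576 000 mm⁴
  top flange (beyond web): d = 124 mm → contributes +19 019 568 mm⁴
  bottom flange (beyond web): d = -124 mm → contributes +19 019 568 mm⁴
Total I = 55 615 136 mm⁴.
For the y-axis: x̄ = 109 mm.
Repeating about the centroidal y-axis gives I_y = 10 395 944 mm⁴.
Polar second moment: J = I_x + I_y = 66 011 080 mm⁴.

J ≈ 6.601 × 10⁷ mm⁴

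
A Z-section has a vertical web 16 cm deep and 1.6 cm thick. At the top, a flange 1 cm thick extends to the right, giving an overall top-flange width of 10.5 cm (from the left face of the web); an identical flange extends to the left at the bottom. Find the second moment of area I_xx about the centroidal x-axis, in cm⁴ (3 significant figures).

I_xx ≈ 1550 cm⁴

Decompose the section into non-overlapping parts with the origin at the bottom-left of its bounding rectangle.
Web: 1.6 × 16, A = 25.6 cm², y = 8 cm, Ī = 546.13 cm⁴.
Top flange (beyond web): 8.9 × 1, A = 8.9 cm², y = 15.5 cm, Ī = 0.74167 cm⁴.
Bottom flange (beyond web): 8.9 × 1, A = 8.9 cm², y = 0.5 cm, Ī = 0.74167 cm⁴.
Centroid: ȳ = ΣA·y / ΣA = 8 cm.
Transfer each piece to the centroidal x-axis using Ī + A·d² with d = y − 8:
  web: d = 0 cm → contributes +546.13 cm⁴
  top flange (beyond web): d = 7.5 cm → contributes +501.37 cm⁴
  bottom flange (beyond web): d = -7.5 cm → contributes +501.37 cm⁴
Total I = 1548.9 cm⁴.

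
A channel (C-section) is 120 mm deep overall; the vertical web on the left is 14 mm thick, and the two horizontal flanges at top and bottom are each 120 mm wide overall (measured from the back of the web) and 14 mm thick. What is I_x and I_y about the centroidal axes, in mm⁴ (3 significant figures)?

Treat the section as a set of non-overlapping primitives; coordinates are from the bounding-box lower-left.
Web: 14 × 120, A = 1 680 mm², y = 60 mm, Ī = 2 016 000 mm⁴.
Top flange (beyond web): 106 × 14, A = 1 484 mm², y = 113 mm, Ī = 24 239 mm⁴.
Bottom flange (beyond web): 106 × 14, A = 1 484 mm², y = 7 mm, Ī = 24 239 mm⁴.
By symmetry the centroid is at mid-height, ȳ = 60 mm.
Transfer each piece to the centroidal x-axis using Ī + A·d² with d = y − 60:
  web: d = 0 mm → contributes +2 016 000 mm⁴
  top flange (beyond web): d = 53 mm → contributes +4 192 795 mm⁴
  bottom flange (beyond web): d = -53 mm → contributes +4 192 795 mm⁴
Total I = 10 401 589 mm⁴.
For the y-axis: x̄ = 45.313 mm.
Repeating about the centroidal y-axis gives I_y = 6 668 453 mm⁴.

I_x ≈ 1.04 × 10⁷ mm⁴, I_y ≈ 6.67 × 10⁶ mm⁴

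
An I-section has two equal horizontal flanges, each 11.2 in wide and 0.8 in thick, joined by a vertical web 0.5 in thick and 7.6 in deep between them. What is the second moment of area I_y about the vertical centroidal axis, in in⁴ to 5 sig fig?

Split into non-overlapping primitives; take the origin at the lower-left of the bounding box.
Bottom flange: 11.2 × 0.8, A = 8.96 in², x = 5.6 in, Ī = 93.66187 in⁴.
Web: 0.5 × 7.6, A = 3.8 in², x = 5.6 in, Ī = 0.07916667 in⁴.
Top flange: 11.2 × 0.8, A = 8.96 in², x = 5.6 in, Ī = 93.66187 in⁴.
By symmetry the centroid is at mid-width, x̄ = 5.6 in.
All pieces are centred on the vertical centroidal axis, so I = ΣĪ = 187.4029 in⁴.

I_y ≈ 187.40 in⁴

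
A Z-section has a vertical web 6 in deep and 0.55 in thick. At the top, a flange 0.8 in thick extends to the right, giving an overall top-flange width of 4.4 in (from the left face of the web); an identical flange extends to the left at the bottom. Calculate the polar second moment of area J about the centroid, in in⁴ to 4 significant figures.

Break the section into simple shapes (no overlaps), measuring from the bottom-left corner of the bounding box.
Web: 0.55 × 6, A = 3.3 in², y = 3 in, Ī = 9.9 in⁴.
Top flange (beyond web): 3.85 × 0.8, A = 3.08 in², y = 5.6 in, Ī = 0.164267 in⁴.
Bottom flange (beyond web): 3.85 × 0.8, A = 3.08 in², y = 0.4 in, Ī = 0.164267 in⁴.
Centroid: ȳ = ΣA·y / ΣA = 3 in.
Transfer each piece to the centroidal x-axis using Ī + A·d² with d = y − 3:
  web: d = 0 in → contributes +9.9 in⁴
  top flange (beyond web): d = 2.6 in → contributes +20.9851 in⁴
  bottom flange (beyond web): d = -2.6 in → contributes +20.9851 in⁴
Total I = 51.8701 in⁴.
For the y-axis: x̄ = 4.125 in.
Repeating about the centroidal y-axis gives I_y = 37.5065 in⁴.
Polar second moment: J = I_x + I_y = 89.3766 in⁴.

J ≈ 89.38 in⁴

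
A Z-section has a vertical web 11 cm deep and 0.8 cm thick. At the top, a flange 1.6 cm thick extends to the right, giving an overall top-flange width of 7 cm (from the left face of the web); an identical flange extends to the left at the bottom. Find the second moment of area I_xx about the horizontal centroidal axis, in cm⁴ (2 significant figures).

Treat the section as a set of non-overlapping primitives; coordinates are from the bounding-box lower-left.
Web: 0.8 × 11, A = 8.8 cm², y = 5.5 cm, Ī = 88.73 cm⁴.
Top flange (beyond web): 6.2 × 1.6, A = 9.92 cm², y = 10.2 cm, Ī = 2.116 cm⁴.
Bottom flange (beyond web): 6.2 × 1.6, A = 9.92 cm², y = 0.8 cm, Ī = 2.116 cm⁴.
Centroid: ȳ = ΣA·y / ΣA = 5.5 cm.
Transfer each piece to the horizontal centroidal axis using Ī + A·d² with d = y − 5.5:
  web: d = 0 cm → contributes +88.73 cm⁴
  top flange (beyond web): d = 4.7 cm → contributes +221.2 cm⁴
  bottom flange (beyond web): d = -4.7 cm → contributes +221.2 cm⁴
Total I = 531.2 cm⁴.

I_xx ≈ 530 cm⁴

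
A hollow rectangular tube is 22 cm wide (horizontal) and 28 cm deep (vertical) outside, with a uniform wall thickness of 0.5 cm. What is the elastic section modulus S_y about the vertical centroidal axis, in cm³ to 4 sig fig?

Treat the section as a set of non-overlapping primitives; coordinates are from the bounding-box lower-left.
Outer rectangle: 22 × 28, A = 616 cm², x = 11 cm, Ī = 24845.3 cm⁴.
Inner void (subtracted): 21 × 27, A = 567 cm², x = 11 cm, Ī = 20837.3 cm⁴.
By symmetry the centroid is at mid-width, x̄ = 11 cm.
All pieces are centred on the vertical centroidal axis, so I = ΣĪ (holes subtracted) = 4008.08 cm⁴.
Extreme fibre distance c = 11 cm; S = I/c = 364.371 cm³.

S_y ≈ 364.4 cm³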